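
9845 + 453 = 10298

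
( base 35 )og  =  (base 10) 856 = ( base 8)1530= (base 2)1101011000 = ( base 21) 1jg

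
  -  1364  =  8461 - 9825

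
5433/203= 26 + 155/203 = 26.76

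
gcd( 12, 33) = 3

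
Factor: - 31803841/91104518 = -2^(-1)*23^( - 1)*47^ ( - 1)  *  757^1*42013^1*42139^ ( - 1)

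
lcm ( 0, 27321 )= 0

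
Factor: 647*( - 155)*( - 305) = 30586925 = 5^2*31^1*61^1*647^1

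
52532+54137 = 106669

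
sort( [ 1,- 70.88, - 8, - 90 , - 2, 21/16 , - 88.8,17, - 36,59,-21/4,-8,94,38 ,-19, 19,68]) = [-90, - 88.8, - 70.88,  -  36 , - 19, - 8,- 8, - 21/4 , - 2,1, 21/16,17 , 19 , 38,  59,68 , 94]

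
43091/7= 43091/7 = 6155.86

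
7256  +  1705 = 8961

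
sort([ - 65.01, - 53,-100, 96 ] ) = [ - 100, - 65.01, - 53, 96]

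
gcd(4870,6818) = 974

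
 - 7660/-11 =7660/11= 696.36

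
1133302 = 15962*71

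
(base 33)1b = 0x2c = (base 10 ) 44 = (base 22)20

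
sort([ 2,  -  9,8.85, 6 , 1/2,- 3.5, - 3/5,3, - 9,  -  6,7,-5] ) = [ - 9,- 9,  -  6, - 5,  -  3.5,-3/5,1/2,2,3,6,7,8.85 ]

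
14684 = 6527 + 8157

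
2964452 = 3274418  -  309966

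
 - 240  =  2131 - 2371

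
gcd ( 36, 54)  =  18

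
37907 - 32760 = 5147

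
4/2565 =4/2565= 0.00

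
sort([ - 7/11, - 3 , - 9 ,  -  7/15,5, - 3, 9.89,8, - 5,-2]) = [ - 9, - 5,  -  3,-3, - 2,-7/11,- 7/15 , 5,8,  9.89 ] 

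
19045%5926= 1267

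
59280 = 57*1040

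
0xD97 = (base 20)8dj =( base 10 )3479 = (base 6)24035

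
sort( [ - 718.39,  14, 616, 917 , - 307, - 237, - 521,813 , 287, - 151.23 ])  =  [ - 718.39 , - 521, - 307, - 237, - 151.23,14, 287,616, 813,917 ] 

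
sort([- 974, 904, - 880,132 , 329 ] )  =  [ - 974, - 880,132,  329, 904 ] 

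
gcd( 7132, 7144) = 4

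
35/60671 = 35/60671=0.00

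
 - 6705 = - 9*745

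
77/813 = 77/813  =  0.09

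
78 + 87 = 165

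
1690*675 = 1140750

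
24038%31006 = 24038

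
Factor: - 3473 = -23^1*151^1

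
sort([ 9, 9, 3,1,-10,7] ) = [ - 10,1 , 3,7, 9, 9]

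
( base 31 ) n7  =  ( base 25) 13k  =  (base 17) 286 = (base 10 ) 720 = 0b1011010000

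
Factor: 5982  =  2^1*3^1*997^1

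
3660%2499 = 1161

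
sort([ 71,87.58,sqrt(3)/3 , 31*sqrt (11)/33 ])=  [sqrt(3)/3,31*sqrt (11)/33,71,87.58 ] 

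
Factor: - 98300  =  -2^2*5^2*983^1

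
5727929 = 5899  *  971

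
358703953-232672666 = 126031287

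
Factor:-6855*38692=-2^2*3^1 * 5^1*17^1*457^1*569^1 =- 265233660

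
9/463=9/463 = 0.02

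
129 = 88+41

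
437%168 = 101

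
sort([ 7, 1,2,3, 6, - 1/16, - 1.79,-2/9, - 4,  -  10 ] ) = [ - 10, - 4, - 1.79, - 2/9, - 1/16,1, 2,3,  6,7]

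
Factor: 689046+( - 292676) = 396370 = 2^1*5^1*13^1*3049^1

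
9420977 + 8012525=17433502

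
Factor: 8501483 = 2239^1*3797^1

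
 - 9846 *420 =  - 4135320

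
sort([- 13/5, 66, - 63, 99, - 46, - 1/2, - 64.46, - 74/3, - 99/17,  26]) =[ - 64.46 ,-63, - 46, - 74/3, - 99/17, - 13/5, - 1/2, 26,66, 99]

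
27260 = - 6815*( - 4)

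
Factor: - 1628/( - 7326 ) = 2^1*3^( - 2)  =  2/9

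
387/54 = 7 + 1/6 = 7.17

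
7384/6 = 3692/3 = 1230.67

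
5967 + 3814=9781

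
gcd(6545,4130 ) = 35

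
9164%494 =272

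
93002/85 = 1094 + 12/85 = 1094.14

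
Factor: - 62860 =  - 2^2*5^1 * 7^1 * 449^1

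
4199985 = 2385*1761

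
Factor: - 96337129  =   - 7^1 *107^1  *128621^1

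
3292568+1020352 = 4312920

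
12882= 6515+6367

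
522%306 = 216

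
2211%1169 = 1042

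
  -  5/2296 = -1 + 2291/2296 = -0.00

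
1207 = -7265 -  - 8472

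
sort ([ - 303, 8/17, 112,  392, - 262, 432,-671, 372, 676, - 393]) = [ - 671, - 393,- 303 , - 262, 8/17, 112,372 , 392,432, 676]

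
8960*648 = 5806080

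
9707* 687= 6668709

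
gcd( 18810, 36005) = 95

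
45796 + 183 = 45979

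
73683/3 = 24561=24561.00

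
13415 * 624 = 8370960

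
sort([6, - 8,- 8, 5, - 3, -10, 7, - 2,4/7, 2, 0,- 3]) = [- 10,-8,- 8, - 3, - 3, - 2, 0, 4/7 , 2, 5, 6 , 7 ] 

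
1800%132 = 84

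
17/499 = 17/499 = 0.03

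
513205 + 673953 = 1187158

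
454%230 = 224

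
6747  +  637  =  7384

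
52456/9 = 52456/9  =  5828.44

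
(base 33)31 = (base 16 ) 64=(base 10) 100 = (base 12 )84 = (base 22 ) 4c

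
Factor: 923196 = 2^2*3^1*107^1*719^1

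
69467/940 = 69467/940  =  73.90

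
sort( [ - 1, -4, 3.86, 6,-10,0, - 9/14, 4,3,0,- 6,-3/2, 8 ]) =[ - 10, - 6 , - 4, - 3/2,-1,-9/14, 0,0, 3, 3.86,4,  6,8] 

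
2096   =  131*16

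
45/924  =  15/308 = 0.05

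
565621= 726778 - 161157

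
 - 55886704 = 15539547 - 71426251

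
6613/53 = 124 + 41/53  =  124.77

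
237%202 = 35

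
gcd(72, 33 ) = 3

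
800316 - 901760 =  - 101444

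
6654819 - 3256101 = 3398718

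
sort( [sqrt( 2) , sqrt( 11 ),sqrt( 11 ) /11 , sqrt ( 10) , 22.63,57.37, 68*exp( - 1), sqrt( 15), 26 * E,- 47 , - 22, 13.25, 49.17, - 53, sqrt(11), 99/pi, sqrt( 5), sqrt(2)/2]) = [ - 53, - 47, - 22,sqrt (11) /11, sqrt(2)/2,sqrt(2 ), sqrt(5 ),sqrt (10), sqrt( 11),sqrt(11 ),  sqrt( 15), 13.25,22.63,68*exp( - 1), 99/pi,  49.17,57.37, 26*E]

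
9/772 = 9/772= 0.01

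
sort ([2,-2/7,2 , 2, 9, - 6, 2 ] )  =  [ - 6, -2/7, 2 , 2,2, 2, 9]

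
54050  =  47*1150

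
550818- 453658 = 97160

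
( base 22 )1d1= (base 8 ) 1403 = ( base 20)1ib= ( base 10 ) 771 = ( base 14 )3d1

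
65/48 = 1  +  17/48 =1.35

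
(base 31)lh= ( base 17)255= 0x29c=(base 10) 668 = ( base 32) ks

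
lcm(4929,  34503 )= 34503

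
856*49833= 42657048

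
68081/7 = 68081/7 =9725.86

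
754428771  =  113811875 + 640616896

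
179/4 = 179/4= 44.75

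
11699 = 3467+8232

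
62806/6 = 10467+2/3 = 10467.67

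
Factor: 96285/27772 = 735/212  =  2^( - 2 )*3^1*5^1 *7^2*53^( - 1) 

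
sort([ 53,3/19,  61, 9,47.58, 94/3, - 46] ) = [ - 46,3/19,9, 94/3, 47.58 , 53,  61 ] 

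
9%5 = 4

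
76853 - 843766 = - 766913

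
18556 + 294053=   312609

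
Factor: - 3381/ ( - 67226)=2^ ( - 1)*3^1*7^2*23^1  *33613^( - 1)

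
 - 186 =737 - 923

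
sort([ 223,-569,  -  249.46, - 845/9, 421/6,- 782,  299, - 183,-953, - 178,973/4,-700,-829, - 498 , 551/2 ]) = [-953,-829, - 782, - 700, - 569, -498 , - 249.46, - 183, - 178, - 845/9, 421/6  ,  223,973/4,551/2,  299 ] 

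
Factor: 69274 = 2^1*19^1*1823^1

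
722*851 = 614422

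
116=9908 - 9792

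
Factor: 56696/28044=746/369 = 2^1*3^( - 2)*41^ ( - 1)*373^1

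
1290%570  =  150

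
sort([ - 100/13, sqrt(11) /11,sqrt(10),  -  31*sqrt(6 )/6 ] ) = [ - 31*sqrt(6)/6, - 100/13, sqrt(11)/11,sqrt( 10 ) ]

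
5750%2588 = 574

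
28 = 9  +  19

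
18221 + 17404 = 35625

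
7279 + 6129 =13408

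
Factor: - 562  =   - 2^1*281^1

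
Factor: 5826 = 2^1*3^1*971^1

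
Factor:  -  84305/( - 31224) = 2^ ( - 3)*3^( - 1)*5^1*13^1*1297^1*1301^ ( - 1) 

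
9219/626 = 14  +  455/626 = 14.73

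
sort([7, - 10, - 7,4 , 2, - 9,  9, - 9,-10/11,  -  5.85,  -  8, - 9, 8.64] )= [ - 10, - 9,- 9 , - 9, - 8, - 7, - 5.85, - 10/11,2,4,  7,8.64, 9]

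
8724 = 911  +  7813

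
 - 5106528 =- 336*15198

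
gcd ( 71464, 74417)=1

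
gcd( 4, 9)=1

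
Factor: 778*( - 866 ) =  - 2^2 * 389^1*433^1 = - 673748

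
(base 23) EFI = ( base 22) G13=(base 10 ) 7769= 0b1111001011001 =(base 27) AHK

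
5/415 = 1/83  =  0.01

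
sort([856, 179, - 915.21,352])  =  [ - 915.21, 179, 352 , 856 ]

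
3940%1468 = 1004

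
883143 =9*98127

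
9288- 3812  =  5476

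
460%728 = 460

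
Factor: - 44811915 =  - 3^1 * 5^1*17^1*47^1* 3739^1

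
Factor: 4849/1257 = 3^(-1)*13^1*373^1*419^(  -  1)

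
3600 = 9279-5679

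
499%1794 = 499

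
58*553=32074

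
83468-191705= - 108237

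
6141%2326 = 1489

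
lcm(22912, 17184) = 68736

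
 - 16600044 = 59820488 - 76420532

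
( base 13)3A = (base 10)49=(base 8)61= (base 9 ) 54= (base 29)1K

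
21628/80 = 270 + 7/20  =  270.35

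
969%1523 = 969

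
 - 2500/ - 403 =2500/403 = 6.20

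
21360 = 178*120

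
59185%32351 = 26834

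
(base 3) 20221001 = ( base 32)4TQ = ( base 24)8IA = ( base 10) 5050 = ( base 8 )11672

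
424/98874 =212/49437 = 0.00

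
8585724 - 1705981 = 6879743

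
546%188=170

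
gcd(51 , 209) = 1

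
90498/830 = 109+14/415 = 109.03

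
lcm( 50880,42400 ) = 254400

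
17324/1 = 17324 = 17324.00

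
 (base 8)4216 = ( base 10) 2190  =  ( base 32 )24e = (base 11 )1711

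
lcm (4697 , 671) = 4697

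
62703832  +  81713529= 144417361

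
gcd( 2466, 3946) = 2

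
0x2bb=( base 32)LR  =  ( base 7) 2016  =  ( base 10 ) 699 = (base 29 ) O3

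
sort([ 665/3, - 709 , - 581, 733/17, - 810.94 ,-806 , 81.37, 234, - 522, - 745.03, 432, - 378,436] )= [ - 810.94,-806,-745.03, - 709, - 581, - 522, - 378, 733/17,81.37 , 665/3,234 , 432,436 ]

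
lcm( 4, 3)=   12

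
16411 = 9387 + 7024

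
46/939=46/939 =0.05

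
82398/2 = 41199 = 41199.00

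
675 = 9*75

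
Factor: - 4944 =  -  2^4* 3^1*103^1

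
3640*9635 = 35071400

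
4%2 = 0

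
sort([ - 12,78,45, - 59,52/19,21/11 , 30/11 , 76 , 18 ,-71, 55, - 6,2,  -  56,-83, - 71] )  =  [-83, - 71, - 71, - 59, - 56, - 12, - 6,21/11 , 2,30/11,52/19,18,45, 55,76  ,  78] 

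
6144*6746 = 41447424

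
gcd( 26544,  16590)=3318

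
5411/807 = 6 + 569/807 = 6.71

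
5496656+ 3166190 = 8662846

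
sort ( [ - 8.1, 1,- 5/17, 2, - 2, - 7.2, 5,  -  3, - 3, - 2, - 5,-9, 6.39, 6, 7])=[ - 9,-8.1, - 7.2,-5, - 3,-3, - 2, - 2, - 5/17, 1, 2,5, 6, 6.39, 7 ]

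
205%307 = 205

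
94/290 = 47/145 = 0.32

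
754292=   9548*79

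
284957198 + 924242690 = 1209199888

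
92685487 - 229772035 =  -137086548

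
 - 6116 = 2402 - 8518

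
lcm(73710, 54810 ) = 2137590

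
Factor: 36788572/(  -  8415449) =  - 2^2 * 7^(-1)*53^1 * 113^(-1 ) * 10639^ ( - 1) * 173531^1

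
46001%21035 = 3931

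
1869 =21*89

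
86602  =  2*43301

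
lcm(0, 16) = 0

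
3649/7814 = 3649/7814= 0.47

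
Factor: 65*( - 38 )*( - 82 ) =2^2*5^1*13^1*19^1*41^1 = 202540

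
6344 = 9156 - 2812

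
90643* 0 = 0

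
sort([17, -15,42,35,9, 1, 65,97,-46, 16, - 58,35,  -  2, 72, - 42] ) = [ - 58,-46, - 42,-15, - 2 , 1,9, 16,17,35,35, 42,65, 72, 97] 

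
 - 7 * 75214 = -526498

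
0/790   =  0 = 0.00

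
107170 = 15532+91638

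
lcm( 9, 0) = 0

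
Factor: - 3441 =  - 3^1*31^1*37^1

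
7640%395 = 135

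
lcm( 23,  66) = 1518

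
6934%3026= 882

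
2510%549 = 314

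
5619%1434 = 1317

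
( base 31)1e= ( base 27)1i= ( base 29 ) 1G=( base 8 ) 55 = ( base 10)45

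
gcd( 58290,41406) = 402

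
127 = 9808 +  -9681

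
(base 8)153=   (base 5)412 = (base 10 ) 107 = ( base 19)5c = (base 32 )3B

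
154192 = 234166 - 79974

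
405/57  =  7 + 2/19 = 7.11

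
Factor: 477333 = 3^4*71^1*83^1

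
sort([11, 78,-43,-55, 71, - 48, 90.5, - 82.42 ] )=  [ - 82.42, - 55, - 48, - 43,11 , 71, 78, 90.5] 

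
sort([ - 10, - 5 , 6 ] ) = [ - 10,-5,6]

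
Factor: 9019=29^1 * 311^1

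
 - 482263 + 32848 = -449415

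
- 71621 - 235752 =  - 307373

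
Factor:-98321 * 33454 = - 2^1*43^1 * 389^1*98321^1= - 3289230734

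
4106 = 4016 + 90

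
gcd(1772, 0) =1772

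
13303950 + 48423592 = 61727542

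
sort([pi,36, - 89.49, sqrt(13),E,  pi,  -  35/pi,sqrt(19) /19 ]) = [-89.49, - 35/pi,sqrt( 19)/19,  E , pi,pi,sqrt(13),  36 ] 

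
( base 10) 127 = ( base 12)A7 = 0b1111111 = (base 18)71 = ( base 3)11201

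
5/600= 1/120 = 0.01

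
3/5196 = 1/1732 = 0.00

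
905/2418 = 905/2418 = 0.37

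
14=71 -57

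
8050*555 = 4467750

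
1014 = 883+131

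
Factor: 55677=3^1*67^1*277^1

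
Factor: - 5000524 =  - 2^2*41^1*30491^1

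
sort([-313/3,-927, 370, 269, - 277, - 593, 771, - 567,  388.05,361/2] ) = [ -927, - 593, - 567,-277,  -  313/3,361/2, 269,370, 388.05, 771 ] 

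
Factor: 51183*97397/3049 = 4985070651/3049  =  3^2*11^2*47^1* 3049^ (-1 )*97397^1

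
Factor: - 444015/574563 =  - 3^2*5^1*13^1 * 757^ ( - 1 ) = - 585/757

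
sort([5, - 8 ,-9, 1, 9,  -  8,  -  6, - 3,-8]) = [ - 9 , - 8,-8,-8, - 6, - 3,1, 5,  9]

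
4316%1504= 1308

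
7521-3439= 4082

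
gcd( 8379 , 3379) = 1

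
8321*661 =5500181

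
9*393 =3537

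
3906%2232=1674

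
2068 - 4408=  - 2340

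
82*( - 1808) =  - 148256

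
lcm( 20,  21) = 420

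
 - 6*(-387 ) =2322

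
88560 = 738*120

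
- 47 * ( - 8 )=376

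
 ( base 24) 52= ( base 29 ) 46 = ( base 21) 5h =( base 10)122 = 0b1111010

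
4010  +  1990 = 6000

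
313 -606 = -293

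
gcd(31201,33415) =41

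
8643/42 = 2881/14=205.79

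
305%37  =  9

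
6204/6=1034 = 1034.00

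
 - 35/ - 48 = 35/48 = 0.73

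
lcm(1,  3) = 3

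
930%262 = 144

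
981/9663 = 327/3221= 0.10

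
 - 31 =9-40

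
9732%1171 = 364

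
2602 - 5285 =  - 2683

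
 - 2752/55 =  - 2752/55 = -50.04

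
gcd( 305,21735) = 5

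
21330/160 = 2133/16 = 133.31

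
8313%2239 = 1596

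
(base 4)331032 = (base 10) 3918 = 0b111101001110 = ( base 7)14265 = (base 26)5ki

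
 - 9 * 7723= -69507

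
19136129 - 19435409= - 299280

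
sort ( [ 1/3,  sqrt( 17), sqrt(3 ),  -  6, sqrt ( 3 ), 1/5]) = [ - 6, 1/5, 1/3, sqrt (3 ), sqrt(3), sqrt( 17)] 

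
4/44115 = 4/44115=0.00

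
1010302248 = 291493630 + 718808618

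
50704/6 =25352/3 = 8450.67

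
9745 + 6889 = 16634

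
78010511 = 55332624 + 22677887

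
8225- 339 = 7886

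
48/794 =24/397 = 0.06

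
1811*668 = 1209748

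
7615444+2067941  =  9683385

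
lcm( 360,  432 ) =2160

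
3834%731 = 179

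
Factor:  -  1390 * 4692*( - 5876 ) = 2^5*3^1*5^1*13^1*17^1*23^1*113^1*139^1 = 38322566880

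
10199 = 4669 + 5530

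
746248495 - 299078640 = 447169855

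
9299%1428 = 731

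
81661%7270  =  1691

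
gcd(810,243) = 81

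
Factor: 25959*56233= 3^1*17^1*53^1*509^1*1061^1 =1459752447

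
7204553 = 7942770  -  738217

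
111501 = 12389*9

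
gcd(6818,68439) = 7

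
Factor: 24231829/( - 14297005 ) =-5^ ( - 1 )*659^(-1)*3583^1*4339^( - 1 ) * 6763^1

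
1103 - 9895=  - 8792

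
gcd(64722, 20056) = 46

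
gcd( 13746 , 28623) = 87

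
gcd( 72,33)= 3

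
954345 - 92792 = 861553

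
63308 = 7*9044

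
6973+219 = 7192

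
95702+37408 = 133110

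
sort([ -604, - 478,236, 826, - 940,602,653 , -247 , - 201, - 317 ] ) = [-940,-604, - 478, -317, - 247, - 201,236,602,653,826 ]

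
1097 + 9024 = 10121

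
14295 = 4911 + 9384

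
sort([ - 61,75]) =[ - 61, 75 ] 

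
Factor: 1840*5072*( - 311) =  - 2902401280 = - 2^8*5^1*23^1 * 311^1*317^1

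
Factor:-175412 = - 2^2  *43853^1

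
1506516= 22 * 68478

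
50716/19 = 50716/19 = 2669.26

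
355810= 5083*70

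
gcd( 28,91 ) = 7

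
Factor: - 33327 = -3^2*7^1 * 23^2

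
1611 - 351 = 1260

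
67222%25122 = 16978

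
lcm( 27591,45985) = 137955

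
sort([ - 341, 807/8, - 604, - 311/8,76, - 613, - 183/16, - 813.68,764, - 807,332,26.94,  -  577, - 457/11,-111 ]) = [ - 813.68, - 807, - 613, - 604, - 577, - 341, - 111, - 457/11 , - 311/8, - 183/16,  26.94,76, 807/8,332,764] 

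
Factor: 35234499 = 3^1 * 127^1 * 92479^1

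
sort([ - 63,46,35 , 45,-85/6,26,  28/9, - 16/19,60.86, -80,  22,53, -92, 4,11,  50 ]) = [-92, - 80,-63 , - 85/6 , - 16/19 , 28/9,4 , 11, 22, 26, 35, 45,46,  50,53,60.86 ] 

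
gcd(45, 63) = 9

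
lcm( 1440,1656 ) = 33120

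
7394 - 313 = 7081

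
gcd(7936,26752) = 128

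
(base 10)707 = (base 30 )nh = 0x2C3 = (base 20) 1F7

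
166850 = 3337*50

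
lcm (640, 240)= 1920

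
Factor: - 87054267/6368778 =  - 2^( - 1)*3^( - 1 )*13^ ( - 1 )*17^(  -  1)*109^1*  1601^( - 1 )*266221^1 = - 29018089/2122926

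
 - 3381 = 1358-4739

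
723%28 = 23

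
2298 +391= 2689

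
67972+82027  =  149999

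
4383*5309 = 23269347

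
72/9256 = 9/1157 = 0.01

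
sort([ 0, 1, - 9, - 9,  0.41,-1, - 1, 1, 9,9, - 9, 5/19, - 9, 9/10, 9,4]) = [ - 9, - 9, - 9, - 9,-1, - 1,0,5/19,0.41,9/10,1, 1,4,9,9,9]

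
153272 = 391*392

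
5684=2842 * 2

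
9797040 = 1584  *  6185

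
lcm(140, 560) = 560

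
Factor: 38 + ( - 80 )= -42 = -  2^1*3^1*7^1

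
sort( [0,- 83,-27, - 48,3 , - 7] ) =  [ -83 , - 48, - 27, - 7, 0,3] 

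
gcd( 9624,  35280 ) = 24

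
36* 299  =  10764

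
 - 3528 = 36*(  -  98 ) 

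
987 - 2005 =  - 1018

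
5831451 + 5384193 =11215644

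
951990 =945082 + 6908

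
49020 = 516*95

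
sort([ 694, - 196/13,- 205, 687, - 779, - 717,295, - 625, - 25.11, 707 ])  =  [-779, - 717, - 625, - 205 , - 25.11, - 196/13  ,  295,687, 694,707]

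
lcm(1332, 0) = 0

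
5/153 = 5/153 = 0.03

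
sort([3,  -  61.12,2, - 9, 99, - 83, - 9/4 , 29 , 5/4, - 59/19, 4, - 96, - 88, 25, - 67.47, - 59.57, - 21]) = [ - 96,-88, - 83 , - 67.47,-61.12  , - 59.57, - 21, - 9, - 59/19,- 9/4, 5/4,2 , 3, 4, 25,29,  99] 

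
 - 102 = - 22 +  - 80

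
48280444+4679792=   52960236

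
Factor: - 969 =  - 3^1*17^1*19^1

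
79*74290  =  5868910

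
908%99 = 17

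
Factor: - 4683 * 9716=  - 45500028 = - 2^2 * 3^1*7^2*223^1*347^1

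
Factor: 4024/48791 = 8/97 = 2^3*97^(-1 ) 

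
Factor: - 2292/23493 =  - 4/41  =  -2^2*41^( - 1)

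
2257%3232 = 2257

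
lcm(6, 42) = 42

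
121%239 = 121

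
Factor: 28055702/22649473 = 2^1*7^(  -  1 ) * 11^(-1)*29^1*294149^( - 1) * 483719^1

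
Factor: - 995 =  - 5^1*199^1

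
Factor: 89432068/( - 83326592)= -2^ ( - 5 )*11^2*193^(-1 )*3373^( - 1)*184777^1  =  - 22358017/20831648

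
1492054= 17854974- 16362920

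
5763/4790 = 5763/4790=1.20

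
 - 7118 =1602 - 8720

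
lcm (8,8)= 8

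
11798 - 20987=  - 9189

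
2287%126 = 19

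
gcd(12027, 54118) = 1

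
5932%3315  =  2617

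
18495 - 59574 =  - 41079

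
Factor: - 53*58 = - 3074 = -2^1 * 29^1*53^1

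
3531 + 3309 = 6840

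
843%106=101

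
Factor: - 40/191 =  - 2^3 *5^1*191^ ( - 1)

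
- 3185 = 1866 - 5051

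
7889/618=12+473/618 = 12.77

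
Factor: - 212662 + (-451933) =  - 5^1*61^1 * 2179^1 = -664595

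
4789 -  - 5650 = 10439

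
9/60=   3/20 = 0.15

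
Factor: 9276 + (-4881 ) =4395 = 3^1*5^1*293^1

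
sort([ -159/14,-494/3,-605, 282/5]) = [ - 605,-494/3,  -  159/14, 282/5 ]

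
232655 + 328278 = 560933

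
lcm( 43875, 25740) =1930500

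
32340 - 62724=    - 30384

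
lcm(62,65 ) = 4030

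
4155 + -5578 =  - 1423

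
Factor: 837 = 3^3* 31^1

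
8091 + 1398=9489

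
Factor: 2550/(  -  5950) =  - 3/7=- 3^1*7^(  -  1) 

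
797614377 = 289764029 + 507850348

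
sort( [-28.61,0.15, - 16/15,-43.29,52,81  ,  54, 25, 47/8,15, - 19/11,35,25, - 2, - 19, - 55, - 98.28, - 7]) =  [ - 98.28, - 55, - 43.29, - 28.61, - 19,-7, - 2,-19/11, - 16/15 , 0.15 , 47/8,15, 25,25,35 , 52,54,  81]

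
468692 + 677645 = 1146337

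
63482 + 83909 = 147391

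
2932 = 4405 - 1473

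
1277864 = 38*33628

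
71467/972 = 71467/972 = 73.53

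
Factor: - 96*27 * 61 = -158112=- 2^5*3^4*61^1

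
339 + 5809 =6148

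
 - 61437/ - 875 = 61437/875 =70.21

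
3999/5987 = 3999/5987 =0.67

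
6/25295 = 6/25295 = 0.00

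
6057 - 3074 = 2983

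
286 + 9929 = 10215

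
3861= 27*143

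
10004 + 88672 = 98676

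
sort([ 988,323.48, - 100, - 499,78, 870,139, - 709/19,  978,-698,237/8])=[ - 698, - 499,-100,- 709/19, 237/8, 78, 139, 323.48 , 870, 978,988]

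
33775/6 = 33775/6 = 5629.17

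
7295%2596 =2103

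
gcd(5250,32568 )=6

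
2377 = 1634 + 743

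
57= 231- 174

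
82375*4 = 329500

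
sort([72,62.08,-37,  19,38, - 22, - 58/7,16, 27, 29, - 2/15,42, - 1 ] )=[ - 37 , - 22,-58/7, - 1, - 2/15 , 16 , 19,  27, 29,38, 42, 62.08,72]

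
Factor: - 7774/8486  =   - 13^2 * 23^1 * 4243^( - 1 ) = - 3887/4243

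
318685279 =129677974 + 189007305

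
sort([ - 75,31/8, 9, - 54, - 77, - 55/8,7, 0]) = [ -77,-75, - 54,-55/8,0,31/8,7, 9] 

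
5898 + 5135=11033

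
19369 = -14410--33779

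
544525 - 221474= 323051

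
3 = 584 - 581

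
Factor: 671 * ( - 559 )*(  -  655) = 245683295 =5^1*11^1*13^1*43^1*61^1 * 131^1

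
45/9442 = 45/9442 = 0.00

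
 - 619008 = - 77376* 8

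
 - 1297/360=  - 4 + 143/360= -3.60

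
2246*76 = 170696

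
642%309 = 24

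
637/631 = 1 + 6/631 = 1.01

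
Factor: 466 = 2^1*233^1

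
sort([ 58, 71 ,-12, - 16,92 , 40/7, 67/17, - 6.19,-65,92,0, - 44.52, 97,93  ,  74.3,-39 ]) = [-65,-44.52,-39, - 16,-12,-6.19,0,67/17,40/7, 58, 71, 74.3, 92, 92, 93, 97] 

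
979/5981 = 979/5981 =0.16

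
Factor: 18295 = 5^1*3659^1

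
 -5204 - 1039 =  - 6243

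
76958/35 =10994/5  =  2198.80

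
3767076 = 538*7002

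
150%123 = 27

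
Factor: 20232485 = 5^1 *7^1*13^1*53^1*839^1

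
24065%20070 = 3995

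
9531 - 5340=4191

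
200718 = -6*(-33453) 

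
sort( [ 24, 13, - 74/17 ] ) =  [ - 74/17, 13,24 ] 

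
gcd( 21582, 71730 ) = 18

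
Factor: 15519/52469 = 3^1*7^1*71^( - 1 ) = 21/71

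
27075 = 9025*3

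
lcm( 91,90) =8190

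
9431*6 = 56586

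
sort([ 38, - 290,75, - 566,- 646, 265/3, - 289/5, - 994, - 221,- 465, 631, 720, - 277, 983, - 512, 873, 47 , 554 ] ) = [ - 994, - 646, - 566, - 512, - 465, - 290, - 277, - 221, - 289/5, 38 , 47  ,  75, 265/3,  554, 631, 720 , 873, 983]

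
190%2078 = 190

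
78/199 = 78/199 = 0.39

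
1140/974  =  570/487 = 1.17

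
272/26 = 136/13= 10.46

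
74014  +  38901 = 112915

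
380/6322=190/3161 = 0.06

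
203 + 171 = 374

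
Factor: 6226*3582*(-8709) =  - 194224042188 = - 2^2 * 3^3*11^1 * 199^1 * 283^1*2903^1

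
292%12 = 4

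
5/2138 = 5/2138 = 0.00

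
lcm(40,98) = 1960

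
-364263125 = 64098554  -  428361679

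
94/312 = 47/156= 0.30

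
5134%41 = 9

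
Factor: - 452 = -2^2*113^1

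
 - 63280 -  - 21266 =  - 42014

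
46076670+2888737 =48965407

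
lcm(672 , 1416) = 39648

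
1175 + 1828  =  3003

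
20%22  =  20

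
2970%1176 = 618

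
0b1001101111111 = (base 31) 560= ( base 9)6755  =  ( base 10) 4991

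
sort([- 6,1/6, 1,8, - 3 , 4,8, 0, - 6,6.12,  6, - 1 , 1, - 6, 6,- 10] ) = [-10, - 6,-6,  -  6,  -  3,-1,0,1/6,1, 1 , 4,  6 , 6 , 6.12, 8, 8] 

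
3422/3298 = 1 + 62/1649 = 1.04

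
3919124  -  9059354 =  - 5140230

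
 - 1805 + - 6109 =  - 7914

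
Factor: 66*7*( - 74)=-2^2 * 3^1*7^1*11^1 * 37^1 = - 34188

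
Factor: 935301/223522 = 2^(-1)*3^1*13^( - 1 )*31^1*89^1 * 113^1*8597^( - 1 ) 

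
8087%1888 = 535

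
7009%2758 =1493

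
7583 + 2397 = 9980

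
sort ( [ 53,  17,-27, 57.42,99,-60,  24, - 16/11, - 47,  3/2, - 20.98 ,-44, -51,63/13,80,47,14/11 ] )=[  -  60, - 51,  -  47, - 44, - 27,- 20.98, - 16/11,  14/11, 3/2, 63/13, 17,24, 47,53, 57.42,80, 99]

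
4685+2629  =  7314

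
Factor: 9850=2^1*5^2*197^1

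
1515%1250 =265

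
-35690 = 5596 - 41286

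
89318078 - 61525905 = 27792173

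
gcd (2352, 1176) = 1176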